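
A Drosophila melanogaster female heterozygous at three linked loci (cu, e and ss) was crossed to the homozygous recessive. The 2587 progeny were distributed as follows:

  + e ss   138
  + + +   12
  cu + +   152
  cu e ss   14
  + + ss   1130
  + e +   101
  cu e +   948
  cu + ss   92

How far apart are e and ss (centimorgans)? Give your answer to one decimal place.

12.2 centimorgans

The two most frequent reciprocal classes, cu e + and + + ss, are the parental types, so the F1 was cu e + / + + ss.
The two rarest classes, cu e ss and + + +, are the double crossovers. Comparing them with the parentals, only the ss allele has switched, so ss is the middle locus and the order is e – ss – cu.
Crossovers in the e–ss interval produce the single-crossover classes cu + + and + e ss (152 + 138 = 290) plus the double crossovers (26).
RF(e–ss) = (290 + 26) / 2587 = 316/2587 = 0.1221 → 12.2 centimorgans.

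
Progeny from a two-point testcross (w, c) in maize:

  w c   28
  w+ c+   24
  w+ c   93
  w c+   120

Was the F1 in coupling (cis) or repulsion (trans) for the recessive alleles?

trans

The two most frequent classes are w+ c (93) and w c+ (120); these are the parental (non-recombinant) types.
So the F1 carried w+ c on one chromosome and w c+ on the other — the recessive alleles are on opposite chromosomes (trans / repulsion).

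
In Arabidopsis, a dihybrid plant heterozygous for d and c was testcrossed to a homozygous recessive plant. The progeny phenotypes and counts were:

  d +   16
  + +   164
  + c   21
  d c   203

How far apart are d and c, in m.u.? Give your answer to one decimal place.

The two most frequent classes, + + (164) and d c (203), are the parental types, so the F1 was + + / d c.
The recombinant classes are + c and d +: 21 + 16 = 37.
Recombination frequency = 37/404 = 0.0916 ≈ 9.2%, i.e. 9.2 m.u.

9.2 m.u.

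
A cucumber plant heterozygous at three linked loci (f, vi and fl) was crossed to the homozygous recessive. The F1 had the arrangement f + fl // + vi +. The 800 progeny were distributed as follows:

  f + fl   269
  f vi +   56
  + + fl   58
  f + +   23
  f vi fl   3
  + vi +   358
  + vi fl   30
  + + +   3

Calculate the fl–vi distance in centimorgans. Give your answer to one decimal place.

7.4 centimorgans

The two rarest classes, f vi fl and + + +, are the double crossovers. Comparing them with the parentals, only the vi allele has switched, so vi is the middle locus and the order is fl – vi – f.
Crossovers in the fl–vi interval produce the single-crossover classes f + + and + vi fl (23 + 30 = 53) plus the double crossovers (6).
RF(fl–vi) = (53 + 6) / 800 = 59/800 = 0.0737 → 7.4 centimorgans.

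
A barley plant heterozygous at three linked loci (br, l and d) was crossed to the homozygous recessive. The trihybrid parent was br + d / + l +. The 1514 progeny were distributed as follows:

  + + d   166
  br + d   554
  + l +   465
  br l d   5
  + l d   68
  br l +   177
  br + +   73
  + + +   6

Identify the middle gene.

The two rarest classes, br l d and + + +, are the double crossovers. Comparing them with the parentals, only the l allele has switched, so l is the middle locus and the order is d – l – br.

l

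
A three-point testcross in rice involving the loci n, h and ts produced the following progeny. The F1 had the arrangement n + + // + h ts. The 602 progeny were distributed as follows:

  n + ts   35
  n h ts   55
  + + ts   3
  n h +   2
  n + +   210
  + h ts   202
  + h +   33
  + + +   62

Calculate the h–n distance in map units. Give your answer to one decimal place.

20.3 map units

The two rarest classes, n h + and + + ts, are the double crossovers. Comparing them with the parentals, only the h allele has switched, so h is the middle locus and the order is ts – h – n.
Crossovers in the h–n interval produce the single-crossover classes + + + and n h ts (62 + 55 = 117) plus the double crossovers (5).
RF(h–n) = (117 + 5) / 602 = 122/602 = 0.2027 → 20.3 map units.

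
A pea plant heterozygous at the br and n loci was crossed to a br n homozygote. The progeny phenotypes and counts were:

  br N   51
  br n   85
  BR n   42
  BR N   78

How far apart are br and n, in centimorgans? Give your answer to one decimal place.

The two most frequent classes, BR N (78) and br n (85), are the parental types, so the F1 was BR N / br n.
The recombinant classes are BR n and br N: 42 + 51 = 93.
Recombination frequency = 93/256 = 0.3633 ≈ 36.3%, i.e. 36.3 centimorgans.

36.3 centimorgans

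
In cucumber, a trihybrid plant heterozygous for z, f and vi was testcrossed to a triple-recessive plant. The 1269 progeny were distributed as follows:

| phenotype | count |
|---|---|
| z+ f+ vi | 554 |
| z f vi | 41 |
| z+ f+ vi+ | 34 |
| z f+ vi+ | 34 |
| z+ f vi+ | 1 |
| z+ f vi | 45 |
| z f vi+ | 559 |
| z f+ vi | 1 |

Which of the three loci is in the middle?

z

The two most frequent reciprocal classes, z+ f+ vi and z f vi+, are the parental types, so the F1 was z+ f+ vi / z f vi+.
The two rarest classes, z f+ vi and z+ f vi+, are the double crossovers. Comparing them with the parentals, only the z allele has switched, so z is the middle locus and the order is vi – z – f.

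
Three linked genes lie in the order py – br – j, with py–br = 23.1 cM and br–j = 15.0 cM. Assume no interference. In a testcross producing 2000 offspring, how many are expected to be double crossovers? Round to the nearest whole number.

Map distances give recombination frequencies of 0.231 and 0.150 for the two intervals.
With no interference, expected double-crossover frequency = 0.231 × 0.150 = 0.03465.
Expected number = 0.03465 × 2000 = 69.30 ≈ 69.

69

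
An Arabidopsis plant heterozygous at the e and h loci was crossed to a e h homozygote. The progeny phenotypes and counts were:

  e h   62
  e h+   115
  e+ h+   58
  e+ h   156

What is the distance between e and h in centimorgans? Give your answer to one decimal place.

The two most frequent classes, e+ h (156) and e h+ (115), are the parental types, so the F1 was e+ h / e h+.
The recombinant classes are e+ h+ and e h: 58 + 62 = 120.
Recombination frequency = 120/391 = 0.3069 ≈ 30.7%, i.e. 30.7 centimorgans.

30.7 centimorgans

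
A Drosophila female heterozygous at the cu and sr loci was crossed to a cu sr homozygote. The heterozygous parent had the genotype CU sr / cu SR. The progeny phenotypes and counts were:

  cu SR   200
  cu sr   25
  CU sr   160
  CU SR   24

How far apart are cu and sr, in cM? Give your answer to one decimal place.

The recombinant classes are CU SR and cu sr: 24 + 25 = 49.
Recombination frequency = 49/409 = 0.1198 ≈ 12.0%, i.e. 12.0 cM.

12.0 cM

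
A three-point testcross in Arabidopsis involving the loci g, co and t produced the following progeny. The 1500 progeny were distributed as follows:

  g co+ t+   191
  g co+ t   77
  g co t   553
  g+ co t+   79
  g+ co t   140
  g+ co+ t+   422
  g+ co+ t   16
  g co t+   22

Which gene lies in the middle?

The two most frequent reciprocal classes, g co t and g+ co+ t+, are the parental types, so the F1 was g co t / g+ co+ t+.
The two rarest classes, g co t+ and g+ co+ t, are the double crossovers. Comparing them with the parentals, only the t allele has switched, so t is the middle locus and the order is g – t – co.

t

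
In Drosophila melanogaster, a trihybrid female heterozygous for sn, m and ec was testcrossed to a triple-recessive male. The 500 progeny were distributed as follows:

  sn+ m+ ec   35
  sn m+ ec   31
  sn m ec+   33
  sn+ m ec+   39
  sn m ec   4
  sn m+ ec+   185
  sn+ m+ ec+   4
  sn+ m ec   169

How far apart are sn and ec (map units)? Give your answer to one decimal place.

15.6 map units

The two most frequent reciprocal classes, sn+ m ec and sn m+ ec+, are the parental types, so the F1 was sn+ m ec / sn m+ ec+.
The two rarest classes, sn m ec and sn+ m+ ec+, are the double crossovers. Comparing them with the parentals, only the sn allele has switched, so sn is the middle locus and the order is ec – sn – m.
Crossovers in the ec–sn interval produce the single-crossover classes sn+ m ec+ and sn m+ ec (39 + 31 = 70) plus the double crossovers (8).
RF(ec–sn) = (70 + 8) / 500 = 78/500 = 0.1560 → 15.6 map units.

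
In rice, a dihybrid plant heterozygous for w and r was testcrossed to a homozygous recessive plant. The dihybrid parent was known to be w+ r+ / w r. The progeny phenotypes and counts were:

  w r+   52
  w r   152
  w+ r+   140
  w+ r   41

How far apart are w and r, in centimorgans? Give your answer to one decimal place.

24.2 centimorgans

The recombinant classes are w+ r and w r+: 41 + 52 = 93.
Recombination frequency = 93/385 = 0.2416 ≈ 24.2%, i.e. 24.2 centimorgans.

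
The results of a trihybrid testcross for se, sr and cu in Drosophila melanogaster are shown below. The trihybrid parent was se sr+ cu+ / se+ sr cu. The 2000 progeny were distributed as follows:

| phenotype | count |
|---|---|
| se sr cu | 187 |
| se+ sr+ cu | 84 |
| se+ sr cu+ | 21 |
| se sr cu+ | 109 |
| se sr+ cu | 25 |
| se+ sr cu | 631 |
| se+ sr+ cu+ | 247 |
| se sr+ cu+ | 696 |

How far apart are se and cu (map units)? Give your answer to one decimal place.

24.0 map units

The two rarest classes, se sr+ cu and se+ sr cu+, are the double crossovers. Comparing them with the parentals, only the cu allele has switched, so cu is the middle locus and the order is se – cu – sr.
Crossovers in the se–cu interval produce the single-crossover classes se+ sr+ cu+ and se sr cu (247 + 187 = 434) plus the double crossovers (46).
RF(se–cu) = (434 + 46) / 2000 = 480/2000 = 0.2400 → 24.0 map units.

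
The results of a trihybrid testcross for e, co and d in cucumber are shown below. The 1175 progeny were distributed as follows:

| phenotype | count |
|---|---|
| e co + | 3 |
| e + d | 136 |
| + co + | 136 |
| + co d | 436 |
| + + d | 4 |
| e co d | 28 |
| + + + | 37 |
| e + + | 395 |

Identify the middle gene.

The two most frequent reciprocal classes, e + + and + co d, are the parental types, so the F1 was e + + / + co d.
The two rarest classes, e co + and + + d, are the double crossovers. Comparing them with the parentals, only the co allele has switched, so co is the middle locus and the order is d – co – e.

co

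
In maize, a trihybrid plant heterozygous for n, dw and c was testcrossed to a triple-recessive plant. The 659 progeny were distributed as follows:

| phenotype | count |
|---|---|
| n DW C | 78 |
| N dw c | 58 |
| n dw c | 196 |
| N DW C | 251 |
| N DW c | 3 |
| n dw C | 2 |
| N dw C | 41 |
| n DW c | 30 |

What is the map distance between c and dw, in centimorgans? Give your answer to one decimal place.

The two most frequent reciprocal classes, n dw c and N DW C, are the parental types, so the F1 was n dw c / N DW C.
The two rarest classes, n dw C and N DW c, are the double crossovers. Comparing them with the parentals, only the c allele has switched, so c is the middle locus and the order is dw – c – n.
Crossovers in the dw–c interval produce the single-crossover classes n DW c and N dw C (30 + 41 = 71) plus the double crossovers (5).
RF(dw–c) = (71 + 5) / 659 = 76/659 = 0.1153 → 11.5 centimorgans.

11.5 centimorgans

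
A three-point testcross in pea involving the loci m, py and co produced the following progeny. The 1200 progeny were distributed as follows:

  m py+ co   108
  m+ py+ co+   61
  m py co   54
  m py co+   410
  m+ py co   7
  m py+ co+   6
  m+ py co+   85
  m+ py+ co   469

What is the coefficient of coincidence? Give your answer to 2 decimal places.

The two most frequent reciprocal classes, m+ py+ co and m py co+, are the parental types, so the F1 was m+ py+ co / m py co+.
The two rarest classes, m+ py co and m py+ co+, are the double crossovers. Comparing them with the parentals, only the py allele has switched, so py is the middle locus and the order is m – py – co.
m–py: (193 + 13)/1200 = 0.1717; py–co: (115 + 13)/1200 = 0.1067.
Expected DCO frequency = 0.1717 × 0.1067 ≈ 0.01832; observed = 13/1200 ≈ 0.01083.
Coefficient of coincidence = 0.01083/0.01832 ≈ 0.59.

0.59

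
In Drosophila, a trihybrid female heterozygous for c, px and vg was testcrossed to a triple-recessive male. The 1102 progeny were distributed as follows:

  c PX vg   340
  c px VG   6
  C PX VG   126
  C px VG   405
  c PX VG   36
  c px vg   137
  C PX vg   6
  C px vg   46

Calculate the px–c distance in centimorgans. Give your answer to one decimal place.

The two most frequent reciprocal classes, C px VG and c PX vg, are the parental types, so the F1 was C px VG / c PX vg.
The two rarest classes, c px VG and C PX vg, are the double crossovers. Comparing them with the parentals, only the c allele has switched, so c is the middle locus and the order is px – c – vg.
Crossovers in the px–c interval produce the single-crossover classes C PX VG and c px vg (126 + 137 = 263) plus the double crossovers (12).
RF(px–c) = (263 + 12) / 1102 = 275/1102 = 0.2495 → 25.0 centimorgans.

25.0 centimorgans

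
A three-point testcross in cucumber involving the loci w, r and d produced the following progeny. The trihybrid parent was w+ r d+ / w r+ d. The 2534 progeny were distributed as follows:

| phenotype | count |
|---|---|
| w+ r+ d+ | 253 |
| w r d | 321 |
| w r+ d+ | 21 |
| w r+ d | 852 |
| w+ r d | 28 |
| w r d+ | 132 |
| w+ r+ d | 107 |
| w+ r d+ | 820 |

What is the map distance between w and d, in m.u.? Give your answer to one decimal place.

The two rarest classes, w+ r d and w r+ d+, are the double crossovers. Comparing them with the parentals, only the d allele has switched, so d is the middle locus and the order is r – d – w.
Crossovers in the d–w interval produce the single-crossover classes w r d+ and w+ r+ d (132 + 107 = 239) plus the double crossovers (49).
RF(d–w) = (239 + 49) / 2534 = 288/2534 = 0.1137 → 11.4 m.u.

11.4 m.u.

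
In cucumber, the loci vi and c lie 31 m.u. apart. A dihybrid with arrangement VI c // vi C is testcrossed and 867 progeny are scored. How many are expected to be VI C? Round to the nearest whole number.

134

A map distance of 31 m.u. corresponds to a recombination frequency of 0.310.
The F1 is VI c / vi C, so VI C is a recombinant gamete class with expected frequency r/2 = 0.310/2 = 0.1550.
Expected number = 0.1550 × 867 = 134.38 ≈ 134.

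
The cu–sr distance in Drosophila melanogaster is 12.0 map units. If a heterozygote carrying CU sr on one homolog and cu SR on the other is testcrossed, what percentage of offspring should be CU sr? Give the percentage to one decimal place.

A map distance of 12.0 map units corresponds to a recombination frequency of 0.120.
The F1 is CU sr / cu SR, so CU sr is a parental gamete class with expected frequency (1 − r)/2 = 0.880/2 = 0.4400.
That is 0.4400 = 44.0% of the progeny.

44.0%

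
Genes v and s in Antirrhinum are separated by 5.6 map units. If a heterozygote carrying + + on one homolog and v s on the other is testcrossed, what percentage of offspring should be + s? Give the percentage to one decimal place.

2.8%

A map distance of 5.6 map units corresponds to a recombination frequency of 0.056.
The F1 is + + / v s, so + s is a recombinant gamete class with expected frequency r/2 = 0.056/2 = 0.0280.
That is 0.0280 = 2.8% of the progeny.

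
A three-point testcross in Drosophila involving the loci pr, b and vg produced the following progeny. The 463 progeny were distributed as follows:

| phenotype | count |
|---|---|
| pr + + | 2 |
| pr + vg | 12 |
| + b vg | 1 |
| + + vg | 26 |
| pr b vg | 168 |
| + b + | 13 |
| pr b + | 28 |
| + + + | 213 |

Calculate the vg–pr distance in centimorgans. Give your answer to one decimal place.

The two most frequent reciprocal classes, + + + and pr b vg, are the parental types, so the F1 was + + + / pr b vg.
The two rarest classes, pr + + and + b vg, are the double crossovers. Comparing them with the parentals, only the pr allele has switched, so pr is the middle locus and the order is vg – pr – b.
Crossovers in the vg–pr interval produce the single-crossover classes + + vg and pr b + (26 + 28 = 54) plus the double crossovers (3).
RF(vg–pr) = (54 + 3) / 463 = 57/463 = 0.1231 → 12.3 centimorgans.

12.3 centimorgans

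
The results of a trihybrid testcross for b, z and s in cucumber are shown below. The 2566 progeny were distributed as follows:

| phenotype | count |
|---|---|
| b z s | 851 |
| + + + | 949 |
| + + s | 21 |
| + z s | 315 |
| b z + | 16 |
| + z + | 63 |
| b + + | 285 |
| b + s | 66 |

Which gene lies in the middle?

s

The two most frequent reciprocal classes, + + + and b z s, are the parental types, so the F1 was + + + / b z s.
The two rarest classes, + + s and b z +, are the double crossovers. Comparing them with the parentals, only the s allele has switched, so s is the middle locus and the order is b – s – z.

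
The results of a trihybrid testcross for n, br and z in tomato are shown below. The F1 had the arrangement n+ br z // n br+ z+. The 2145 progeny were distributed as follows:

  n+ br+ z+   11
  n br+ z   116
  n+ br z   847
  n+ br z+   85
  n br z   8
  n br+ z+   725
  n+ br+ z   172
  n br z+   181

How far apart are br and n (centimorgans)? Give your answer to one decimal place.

17.3 centimorgans

The two rarest classes, n br z and n+ br+ z+, are the double crossovers. Comparing them with the parentals, only the n allele has switched, so n is the middle locus and the order is z – n – br.
Crossovers in the n–br interval produce the single-crossover classes n+ br+ z and n br z+ (172 + 181 = 353) plus the double crossovers (19).
RF(n–br) = (353 + 19) / 2145 = 372/2145 = 0.1734 → 17.3 centimorgans.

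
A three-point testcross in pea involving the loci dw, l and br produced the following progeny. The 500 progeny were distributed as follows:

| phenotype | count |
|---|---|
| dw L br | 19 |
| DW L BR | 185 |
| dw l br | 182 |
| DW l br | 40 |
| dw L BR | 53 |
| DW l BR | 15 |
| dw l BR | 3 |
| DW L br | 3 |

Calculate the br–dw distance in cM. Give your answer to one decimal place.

The two most frequent reciprocal classes, DW L BR and dw l br, are the parental types, so the F1 was DW L BR / dw l br.
The two rarest classes, DW L br and dw l BR, are the double crossovers. Comparing them with the parentals, only the br allele has switched, so br is the middle locus and the order is l – br – dw.
Crossovers in the br–dw interval produce the single-crossover classes dw L BR and DW l br (53 + 40 = 93) plus the double crossovers (6).
RF(br–dw) = (93 + 6) / 500 = 99/500 = 0.1980 → 19.8 cM.

19.8 cM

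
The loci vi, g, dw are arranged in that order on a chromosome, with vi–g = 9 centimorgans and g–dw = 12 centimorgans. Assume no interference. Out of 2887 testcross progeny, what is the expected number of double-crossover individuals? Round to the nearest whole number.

Map distances give recombination frequencies of 0.090 and 0.120 for the two intervals.
With no interference, expected double-crossover frequency = 0.090 × 0.120 = 0.01080.
Expected number = 0.01080 × 2887 = 31.18 ≈ 31.

31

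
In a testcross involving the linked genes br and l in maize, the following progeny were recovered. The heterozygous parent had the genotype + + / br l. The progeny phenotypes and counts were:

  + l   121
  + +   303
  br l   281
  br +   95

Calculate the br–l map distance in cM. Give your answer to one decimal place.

The recombinant classes are + l and br +: 121 + 95 = 216.
Recombination frequency = 216/800 = 0.2700 ≈ 27.0%, i.e. 27.0 cM.

27.0 cM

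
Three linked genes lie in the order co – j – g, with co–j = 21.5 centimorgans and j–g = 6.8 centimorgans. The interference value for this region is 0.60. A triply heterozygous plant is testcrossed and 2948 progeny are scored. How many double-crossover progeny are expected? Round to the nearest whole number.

Map distances give recombination frequencies of 0.215 and 0.068 for the two intervals.
With interference 0.60 (so coincidence = 0.40), expected double-crossover frequency = 0.215 × 0.068 × 0.40 = 0.00585.
Expected number = 0.00585 × 2948 = 17.24 ≈ 17.

17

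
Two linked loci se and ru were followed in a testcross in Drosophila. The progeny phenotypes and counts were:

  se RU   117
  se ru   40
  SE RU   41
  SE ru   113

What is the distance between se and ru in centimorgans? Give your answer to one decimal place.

26.0 centimorgans

The two most frequent classes, SE ru (113) and se RU (117), are the parental types, so the F1 was SE ru / se RU.
The recombinant classes are SE RU and se ru: 41 + 40 = 81.
Recombination frequency = 81/311 = 0.2605 ≈ 26.0%, i.e. 26.0 centimorgans.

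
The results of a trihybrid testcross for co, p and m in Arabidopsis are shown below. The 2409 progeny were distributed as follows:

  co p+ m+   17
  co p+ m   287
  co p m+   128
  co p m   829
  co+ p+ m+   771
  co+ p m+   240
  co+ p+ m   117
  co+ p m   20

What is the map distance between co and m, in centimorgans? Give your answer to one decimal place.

The two most frequent reciprocal classes, co+ p+ m+ and co p m, are the parental types, so the F1 was co+ p+ m+ / co p m.
The two rarest classes, co p+ m+ and co+ p m, are the double crossovers. Comparing them with the parentals, only the co allele has switched, so co is the middle locus and the order is m – co – p.
Crossovers in the m–co interval produce the single-crossover classes co+ p+ m and co p m+ (117 + 128 = 245) plus the double crossovers (37).
RF(m–co) = (245 + 37) / 2409 = 282/2409 = 0.1171 → 11.7 centimorgans.

11.7 centimorgans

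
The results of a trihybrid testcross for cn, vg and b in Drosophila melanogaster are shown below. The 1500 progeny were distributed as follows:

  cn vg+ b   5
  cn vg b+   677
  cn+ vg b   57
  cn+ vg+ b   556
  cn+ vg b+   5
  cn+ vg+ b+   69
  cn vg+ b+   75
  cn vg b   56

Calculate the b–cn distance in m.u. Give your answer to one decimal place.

The two most frequent reciprocal classes, cn vg b+ and cn+ vg+ b, are the parental types, so the F1 was cn vg b+ / cn+ vg+ b.
The two rarest classes, cn+ vg b+ and cn vg+ b, are the double crossovers. Comparing them with the parentals, only the cn allele has switched, so cn is the middle locus and the order is vg – cn – b.
Crossovers in the cn–b interval produce the single-crossover classes cn vg b and cn+ vg+ b+ (56 + 69 = 125) plus the double crossovers (10).
RF(cn–b) = (125 + 10) / 1500 = 135/1500 = 0.0900 → 9.0 m.u.

9.0 m.u.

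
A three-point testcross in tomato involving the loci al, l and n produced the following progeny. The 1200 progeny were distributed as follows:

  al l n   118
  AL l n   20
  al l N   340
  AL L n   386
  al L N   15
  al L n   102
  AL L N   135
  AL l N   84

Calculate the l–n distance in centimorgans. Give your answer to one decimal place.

The two most frequent reciprocal classes, al l N and AL L n, are the parental types, so the F1 was al l N / AL L n.
The two rarest classes, al L N and AL l n, are the double crossovers. Comparing them with the parentals, only the l allele has switched, so l is the middle locus and the order is n – l – al.
Crossovers in the n–l interval produce the single-crossover classes al l n and AL L N (118 + 135 = 253) plus the double crossovers (35).
RF(n–l) = (253 + 35) / 1200 = 288/1200 = 0.2400 → 24.0 centimorgans.

24.0 centimorgans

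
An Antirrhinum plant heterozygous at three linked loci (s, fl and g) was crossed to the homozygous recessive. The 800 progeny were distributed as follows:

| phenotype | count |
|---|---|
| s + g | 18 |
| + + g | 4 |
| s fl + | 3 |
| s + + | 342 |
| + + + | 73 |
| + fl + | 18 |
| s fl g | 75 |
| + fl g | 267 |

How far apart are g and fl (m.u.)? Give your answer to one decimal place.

5.4 m.u.

The two most frequent reciprocal classes, + fl g and s + +, are the parental types, so the F1 was + fl g / s + +.
The two rarest classes, + + g and s fl +, are the double crossovers. Comparing them with the parentals, only the fl allele has switched, so fl is the middle locus and the order is g – fl – s.
Crossovers in the g–fl interval produce the single-crossover classes + fl + and s + g (18 + 18 = 36) plus the double crossovers (7).
RF(g–fl) = (36 + 7) / 800 = 43/800 = 0.0537 → 5.4 m.u.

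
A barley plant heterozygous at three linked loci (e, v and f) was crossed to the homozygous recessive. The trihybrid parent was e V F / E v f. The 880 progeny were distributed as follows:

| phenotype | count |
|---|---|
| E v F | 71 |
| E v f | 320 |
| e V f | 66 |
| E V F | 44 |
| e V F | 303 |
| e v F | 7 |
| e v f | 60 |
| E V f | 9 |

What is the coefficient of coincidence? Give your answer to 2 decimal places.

The two rarest classes, e v F and E V f, are the double crossovers. Comparing them with the parentals, only the v allele has switched, so v is the middle locus and the order is f – v – e.
f–v: (137 + 16)/880 = 0.1739; v–e: (104 + 16)/880 = 0.1364.
Expected DCO frequency = 0.1739 × 0.1364 ≈ 0.02372; observed = 16/880 ≈ 0.01818.
Coefficient of coincidence = 0.01818/0.02372 ≈ 0.77.

0.77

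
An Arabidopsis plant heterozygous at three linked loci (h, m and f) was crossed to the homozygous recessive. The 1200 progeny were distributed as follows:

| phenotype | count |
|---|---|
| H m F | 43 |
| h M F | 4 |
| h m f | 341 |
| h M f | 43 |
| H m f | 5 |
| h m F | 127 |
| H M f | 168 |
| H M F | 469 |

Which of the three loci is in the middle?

The two most frequent reciprocal classes, H M F and h m f, are the parental types, so the F1 was H M F / h m f.
The two rarest classes, h M F and H m f, are the double crossovers. Comparing them with the parentals, only the h allele has switched, so h is the middle locus and the order is m – h – f.

h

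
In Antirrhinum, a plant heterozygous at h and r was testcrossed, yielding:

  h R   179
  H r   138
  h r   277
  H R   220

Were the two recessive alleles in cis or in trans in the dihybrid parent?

The two most frequent classes are H R (220) and h r (277); these are the parental (non-recombinant) types.
So the F1 carried H R on one chromosome and h r on the other — the recessive alleles are on the same chromosome (cis / coupling).

cis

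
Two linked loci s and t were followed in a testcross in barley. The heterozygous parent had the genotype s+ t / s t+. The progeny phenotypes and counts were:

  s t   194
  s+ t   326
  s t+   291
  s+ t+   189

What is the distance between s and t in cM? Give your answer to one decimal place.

38.3 cM

The recombinant classes are s+ t+ and s t: 189 + 194 = 383.
Recombination frequency = 383/1000 = 0.3830 ≈ 38.3%, i.e. 38.3 cM.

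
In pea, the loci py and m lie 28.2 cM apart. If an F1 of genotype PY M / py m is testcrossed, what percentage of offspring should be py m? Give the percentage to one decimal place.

35.9%

A map distance of 28.2 cM corresponds to a recombination frequency of 0.282.
The F1 is PY M / py m, so py m is a parental gamete class with expected frequency (1 − r)/2 = 0.718/2 = 0.3590.
That is 0.3590 = 35.9% of the progeny.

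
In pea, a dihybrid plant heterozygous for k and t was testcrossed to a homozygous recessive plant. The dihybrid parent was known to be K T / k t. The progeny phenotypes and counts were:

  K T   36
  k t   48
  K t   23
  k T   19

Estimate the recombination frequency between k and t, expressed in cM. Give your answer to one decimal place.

33.3 cM

The recombinant classes are K t and k T: 23 + 19 = 42.
Recombination frequency = 42/126 = 0.3333 ≈ 33.3%, i.e. 33.3 cM.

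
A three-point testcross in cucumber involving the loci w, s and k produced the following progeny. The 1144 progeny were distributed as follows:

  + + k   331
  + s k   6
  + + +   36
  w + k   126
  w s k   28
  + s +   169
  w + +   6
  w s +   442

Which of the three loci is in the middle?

The two most frequent reciprocal classes, w s + and + + k, are the parental types, so the F1 was w s + / + + k.
The two rarest classes, w + + and + s k, are the double crossovers. Comparing them with the parentals, only the s allele has switched, so s is the middle locus and the order is w – s – k.

s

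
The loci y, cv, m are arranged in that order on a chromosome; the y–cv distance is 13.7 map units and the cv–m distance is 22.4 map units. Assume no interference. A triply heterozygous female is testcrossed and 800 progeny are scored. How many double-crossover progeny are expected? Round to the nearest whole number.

25

Map distances give recombination frequencies of 0.137 and 0.224 for the two intervals.
With no interference, expected double-crossover frequency = 0.137 × 0.224 = 0.03069.
Expected number = 0.03069 × 800 = 24.55 ≈ 25.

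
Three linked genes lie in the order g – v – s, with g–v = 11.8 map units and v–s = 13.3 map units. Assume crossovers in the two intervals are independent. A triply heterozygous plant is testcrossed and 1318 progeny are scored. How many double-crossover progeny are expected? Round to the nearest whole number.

Map distances give recombination frequencies of 0.118 and 0.133 for the two intervals.
With no interference, expected double-crossover frequency = 0.118 × 0.133 = 0.01569.
Expected number = 0.01569 × 1318 = 20.68 ≈ 21.

21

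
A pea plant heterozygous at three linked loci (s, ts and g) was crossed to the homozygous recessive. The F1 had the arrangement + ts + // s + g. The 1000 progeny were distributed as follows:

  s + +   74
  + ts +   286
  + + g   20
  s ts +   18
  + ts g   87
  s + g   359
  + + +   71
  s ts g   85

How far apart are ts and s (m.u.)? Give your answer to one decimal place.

The two rarest classes, s ts + and + + g, are the double crossovers. Comparing them with the parentals, only the s allele has switched, so s is the middle locus and the order is ts – s – g.
Crossovers in the ts–s interval produce the single-crossover classes + + + and s ts g (71 + 85 = 156) plus the double crossovers (38).
RF(ts–s) = (156 + 38) / 1000 = 194/1000 = 0.1940 → 19.4 m.u.

19.4 m.u.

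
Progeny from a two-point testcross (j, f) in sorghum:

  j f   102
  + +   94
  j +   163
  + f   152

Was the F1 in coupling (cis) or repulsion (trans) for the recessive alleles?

trans

The two most frequent classes are + f (152) and j + (163); these are the parental (non-recombinant) types.
So the F1 carried + f on one chromosome and j + on the other — the recessive alleles are on opposite chromosomes (trans / repulsion).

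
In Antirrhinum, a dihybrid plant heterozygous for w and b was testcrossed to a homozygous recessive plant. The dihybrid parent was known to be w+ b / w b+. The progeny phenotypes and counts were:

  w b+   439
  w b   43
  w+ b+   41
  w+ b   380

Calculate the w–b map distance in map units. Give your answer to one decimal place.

The recombinant classes are w+ b+ and w b: 41 + 43 = 84.
Recombination frequency = 84/903 = 0.0930 ≈ 9.3%, i.e. 9.3 map units.

9.3 map units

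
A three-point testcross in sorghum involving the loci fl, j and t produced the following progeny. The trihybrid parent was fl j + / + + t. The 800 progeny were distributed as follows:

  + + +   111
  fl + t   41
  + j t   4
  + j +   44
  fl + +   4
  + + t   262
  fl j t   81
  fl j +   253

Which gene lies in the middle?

j

The two rarest classes, fl + + and + j t, are the double crossovers. Comparing them with the parentals, only the j allele has switched, so j is the middle locus and the order is t – j – fl.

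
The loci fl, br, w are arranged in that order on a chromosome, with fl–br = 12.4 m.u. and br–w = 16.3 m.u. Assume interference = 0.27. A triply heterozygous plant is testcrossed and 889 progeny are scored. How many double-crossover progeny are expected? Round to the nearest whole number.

Map distances give recombination frequencies of 0.124 and 0.163 for the two intervals.
With interference 0.27 (so coincidence = 0.73), expected double-crossover frequency = 0.124 × 0.163 × 0.73 = 0.01475.
Expected number = 0.01475 × 889 = 13.12 ≈ 13.

13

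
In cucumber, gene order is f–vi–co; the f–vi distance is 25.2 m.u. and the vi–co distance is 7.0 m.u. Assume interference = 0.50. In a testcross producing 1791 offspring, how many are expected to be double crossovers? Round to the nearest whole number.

16

Map distances give recombination frequencies of 0.252 and 0.070 for the two intervals.
With interference 0.50 (so coincidence = 0.50), expected double-crossover frequency = 0.252 × 0.070 × 0.50 = 0.00882.
Expected number = 0.00882 × 1791 = 15.80 ≈ 16.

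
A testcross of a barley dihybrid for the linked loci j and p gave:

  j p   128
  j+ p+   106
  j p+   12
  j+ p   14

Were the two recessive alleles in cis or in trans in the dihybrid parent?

cis

The two most frequent classes are j+ p+ (106) and j p (128); these are the parental (non-recombinant) types.
So the F1 carried j+ p+ on one chromosome and j p on the other — the recessive alleles are on the same chromosome (cis / coupling).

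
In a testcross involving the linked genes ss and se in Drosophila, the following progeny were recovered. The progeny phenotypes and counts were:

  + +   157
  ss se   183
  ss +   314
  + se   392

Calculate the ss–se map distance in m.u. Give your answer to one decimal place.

32.5 m.u.

The two most frequent classes, + se (392) and ss + (314), are the parental types, so the F1 was + se / ss +.
The recombinant classes are + + and ss se: 157 + 183 = 340.
Recombination frequency = 340/1046 = 0.3250 ≈ 32.5%, i.e. 32.5 m.u.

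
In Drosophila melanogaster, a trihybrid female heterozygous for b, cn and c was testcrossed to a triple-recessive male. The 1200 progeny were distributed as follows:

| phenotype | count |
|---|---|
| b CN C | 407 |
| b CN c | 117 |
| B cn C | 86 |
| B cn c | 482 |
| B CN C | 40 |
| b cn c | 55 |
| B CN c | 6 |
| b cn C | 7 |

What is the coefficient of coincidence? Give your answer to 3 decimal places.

The two most frequent reciprocal classes, B cn c and b CN C, are the parental types, so the F1 was B cn c / b CN C.
The two rarest classes, B CN c and b cn C, are the double crossovers. Comparing them with the parentals, only the cn allele has switched, so cn is the middle locus and the order is c – cn – b.
c–cn: (203 + 13)/1200 = 0.1800; cn–b: (95 + 13)/1200 = 0.0900.
Expected DCO frequency = 0.1800 × 0.0900 ≈ 0.01620; observed = 13/1200 ≈ 0.01083.
Coefficient of coincidence = 0.01083/0.01620 ≈ 0.669.

0.669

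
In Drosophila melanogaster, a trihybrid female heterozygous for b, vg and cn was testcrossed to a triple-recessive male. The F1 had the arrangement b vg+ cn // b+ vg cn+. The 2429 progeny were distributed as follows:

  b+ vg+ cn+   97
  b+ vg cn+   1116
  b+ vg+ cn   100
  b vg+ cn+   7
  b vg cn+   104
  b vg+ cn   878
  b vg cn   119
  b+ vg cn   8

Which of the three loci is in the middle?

cn

The two rarest classes, b vg+ cn+ and b+ vg cn, are the double crossovers. Comparing them with the parentals, only the cn allele has switched, so cn is the middle locus and the order is b – cn – vg.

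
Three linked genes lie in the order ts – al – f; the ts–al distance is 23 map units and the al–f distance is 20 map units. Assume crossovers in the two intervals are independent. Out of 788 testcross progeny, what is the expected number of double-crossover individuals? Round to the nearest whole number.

36

Map distances give recombination frequencies of 0.230 and 0.200 for the two intervals.
With no interference, expected double-crossover frequency = 0.230 × 0.200 = 0.04600.
Expected number = 0.04600 × 788 = 36.25 ≈ 36.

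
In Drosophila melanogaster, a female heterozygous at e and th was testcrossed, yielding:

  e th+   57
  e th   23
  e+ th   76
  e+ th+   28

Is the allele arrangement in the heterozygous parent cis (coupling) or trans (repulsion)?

The two most frequent classes are e+ th (76) and e th+ (57); these are the parental (non-recombinant) types.
So the F1 carried e+ th on one chromosome and e th+ on the other — the recessive alleles are on opposite chromosomes (trans / repulsion).

trans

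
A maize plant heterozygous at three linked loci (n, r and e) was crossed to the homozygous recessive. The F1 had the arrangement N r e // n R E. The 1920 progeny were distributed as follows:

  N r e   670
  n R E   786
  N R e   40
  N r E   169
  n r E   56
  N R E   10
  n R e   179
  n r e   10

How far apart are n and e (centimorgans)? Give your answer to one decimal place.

19.2 centimorgans

The two rarest classes, n r e and N R E, are the double crossovers. Comparing them with the parentals, only the n allele has switched, so n is the middle locus and the order is e – n – r.
Crossovers in the e–n interval produce the single-crossover classes N r E and n R e (169 + 179 = 348) plus the double crossovers (20).
RF(e–n) = (348 + 20) / 1920 = 368/1920 = 0.1917 → 19.2 centimorgans.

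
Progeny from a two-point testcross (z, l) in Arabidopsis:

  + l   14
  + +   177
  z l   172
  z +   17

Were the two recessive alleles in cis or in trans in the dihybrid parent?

cis

The two most frequent classes are + + (177) and z l (172); these are the parental (non-recombinant) types.
So the F1 carried + + on one chromosome and z l on the other — the recessive alleles are on the same chromosome (cis / coupling).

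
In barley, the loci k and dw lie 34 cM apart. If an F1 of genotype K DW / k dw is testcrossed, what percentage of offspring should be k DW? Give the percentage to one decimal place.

17.0%

A map distance of 34 cM corresponds to a recombination frequency of 0.340.
The F1 is K DW / k dw, so k DW is a recombinant gamete class with expected frequency r/2 = 0.340/2 = 0.1700.
That is 0.1700 = 17.0% of the progeny.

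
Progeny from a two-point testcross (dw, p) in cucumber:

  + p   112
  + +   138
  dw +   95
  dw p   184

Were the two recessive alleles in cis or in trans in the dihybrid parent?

cis

The two most frequent classes are + + (138) and dw p (184); these are the parental (non-recombinant) types.
So the F1 carried + + on one chromosome and dw p on the other — the recessive alleles are on the same chromosome (cis / coupling).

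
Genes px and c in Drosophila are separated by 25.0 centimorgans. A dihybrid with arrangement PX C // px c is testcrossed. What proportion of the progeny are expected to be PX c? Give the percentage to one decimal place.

A map distance of 25.0 centimorgans corresponds to a recombination frequency of 0.250.
The F1 is PX C / px c, so PX c is a recombinant gamete class with expected frequency r/2 = 0.250/2 = 0.1250.
That is 0.1250 = 12.5% of the progeny.

12.5%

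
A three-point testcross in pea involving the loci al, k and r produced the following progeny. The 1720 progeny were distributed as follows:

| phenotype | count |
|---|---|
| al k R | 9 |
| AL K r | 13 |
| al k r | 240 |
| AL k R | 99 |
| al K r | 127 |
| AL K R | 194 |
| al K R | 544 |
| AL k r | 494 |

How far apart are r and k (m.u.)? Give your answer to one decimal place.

14.4 m.u.

The two most frequent reciprocal classes, AL k r and al K R, are the parental types, so the F1 was AL k r / al K R.
The two rarest classes, AL K r and al k R, are the double crossovers. Comparing them with the parentals, only the k allele has switched, so k is the middle locus and the order is r – k – al.
Crossovers in the r–k interval produce the single-crossover classes AL k R and al K r (99 + 127 = 226) plus the double crossovers (22).
RF(r–k) = (226 + 22) / 1720 = 248/1720 = 0.1442 → 14.4 m.u.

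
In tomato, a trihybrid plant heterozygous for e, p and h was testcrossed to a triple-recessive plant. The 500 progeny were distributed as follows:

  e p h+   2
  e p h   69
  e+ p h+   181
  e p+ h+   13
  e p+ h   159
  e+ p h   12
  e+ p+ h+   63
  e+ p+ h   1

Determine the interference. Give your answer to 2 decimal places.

The two most frequent reciprocal classes, e p+ h and e+ p h+, are the parental types, so the F1 was e p+ h / e+ p h+.
The two rarest classes, e+ p+ h and e p h+, are the double crossovers. Comparing them with the parentals, only the e allele has switched, so e is the middle locus and the order is h – e – p.
h–e: (25 + 3)/500 = 0.0560; e–p: (132 + 3)/500 = 0.2700.
Expected DCO frequency = 0.0560 × 0.2700 ≈ 0.01512; observed = 3/500 ≈ 0.00600.
Coefficient of coincidence = 0.00600/0.01512 ≈ 0.40; interference = 1 − 0.40 = 0.60.

0.60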